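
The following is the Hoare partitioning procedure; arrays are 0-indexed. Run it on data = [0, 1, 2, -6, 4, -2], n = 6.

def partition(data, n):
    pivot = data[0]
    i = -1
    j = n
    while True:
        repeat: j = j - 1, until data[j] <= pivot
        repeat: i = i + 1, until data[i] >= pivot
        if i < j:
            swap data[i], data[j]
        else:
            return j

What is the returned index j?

pivot=0
j stops at 5 (-2), i stops at 0 (0); swap ⇒ [-2, 1, 2, -6, 4, 0]
j stops at 3 (-6), i stops at 1 (1); swap ⇒ [-2, -6, 2, 1, 4, 0]
j stops at 1, i stops at 2; i≥j ⇒ return 1. data=[-2, -6, 2, 1, 4, 0]

1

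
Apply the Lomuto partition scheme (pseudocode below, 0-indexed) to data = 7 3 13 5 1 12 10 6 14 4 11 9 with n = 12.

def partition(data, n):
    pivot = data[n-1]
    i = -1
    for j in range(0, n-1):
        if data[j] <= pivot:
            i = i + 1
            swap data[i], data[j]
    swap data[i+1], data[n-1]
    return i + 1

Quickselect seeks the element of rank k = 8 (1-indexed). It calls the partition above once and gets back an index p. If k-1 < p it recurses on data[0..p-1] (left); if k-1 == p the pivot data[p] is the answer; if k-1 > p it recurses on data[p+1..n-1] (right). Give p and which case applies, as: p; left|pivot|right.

pivot=9, i=-1
j=0: 7≤9, i=0, swap(0,0) ⇒ 7 3 13 5 1 12 10 6 14 4 11 9
j=1: 3≤9, i=1, swap(1,1) ⇒ 7 3 13 5 1 12 10 6 14 4 11 9
j=2: 13>9, skip
j=3: 5≤9, i=2, swap(2,3) ⇒ 7 3 5 13 1 12 10 6 14 4 11 9
j=4: 1≤9, i=3, swap(3,4) ⇒ 7 3 5 1 13 12 10 6 14 4 11 9
j=5: 12>9, skip
j=6: 10>9, skip
j=7: 6≤9, i=4, swap(4,7) ⇒ 7 3 5 1 6 12 10 13 14 4 11 9
j=8: 14>9, skip
j=9: 4≤9, i=5, swap(5,9) ⇒ 7 3 5 1 6 4 10 13 14 12 11 9
j=10: 11>9, skip
swap(6,11) ⇒ 7 3 5 1 6 4 9 13 14 12 11 10; return 6
p = 6; k-1 = 7 > 6 ⇒ right

6; right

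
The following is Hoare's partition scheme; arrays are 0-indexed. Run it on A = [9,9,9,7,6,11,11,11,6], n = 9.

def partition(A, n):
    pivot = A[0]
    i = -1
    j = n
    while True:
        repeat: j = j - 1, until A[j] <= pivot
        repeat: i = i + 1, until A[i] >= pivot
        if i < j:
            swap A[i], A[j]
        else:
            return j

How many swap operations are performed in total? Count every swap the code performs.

pivot = A[0] = 9; i = -1, j = 9
j→8 (A[8]=6≤9), i→0 (A[0]=9≥9); i<j, swap → [6,9,9,7,6,11,11,11,9]
j→4 (A[4]=6≤9), i→1 (A[1]=9≥9); i<j, swap → [6,6,9,7,9,11,11,11,9]
j→3 (A[3]=7≤9), i→2 (A[2]=9≥9); i<j, swap → [6,6,7,9,9,11,11,11,9]
j→2, i→3; i≥j, return j=2. A = [6,6,7,9,9,11,11,11,9]

3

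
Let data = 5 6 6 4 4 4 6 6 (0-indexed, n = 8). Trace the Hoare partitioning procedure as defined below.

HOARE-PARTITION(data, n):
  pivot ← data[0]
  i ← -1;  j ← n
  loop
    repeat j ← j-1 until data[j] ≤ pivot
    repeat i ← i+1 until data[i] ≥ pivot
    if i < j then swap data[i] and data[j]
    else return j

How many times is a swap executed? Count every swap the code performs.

pivot=5
j stops at 5 (4), i stops at 0 (5); swap ⇒ 4 6 6 4 4 5 6 6
j stops at 4 (4), i stops at 1 (6); swap ⇒ 4 4 6 4 6 5 6 6
j stops at 3 (4), i stops at 2 (6); swap ⇒ 4 4 4 6 6 5 6 6
j stops at 2, i stops at 3; i≥j ⇒ return 2. data=4 4 4 6 6 5 6 6

3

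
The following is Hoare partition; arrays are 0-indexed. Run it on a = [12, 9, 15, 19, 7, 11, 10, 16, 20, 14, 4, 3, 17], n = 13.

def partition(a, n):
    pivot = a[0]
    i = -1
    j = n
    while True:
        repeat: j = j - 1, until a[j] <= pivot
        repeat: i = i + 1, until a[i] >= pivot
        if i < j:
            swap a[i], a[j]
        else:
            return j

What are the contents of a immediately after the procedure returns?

[3, 9, 4, 10, 7, 11, 19, 16, 20, 14, 15, 12, 17]

pivot = a[0] = 12; i = -1, j = 13
j→11 (a[11]=3≤12), i→0 (a[0]=12≥12); i<j, swap → [3, 9, 15, 19, 7, 11, 10, 16, 20, 14, 4, 12, 17]
j→10 (a[10]=4≤12), i→2 (a[2]=15≥12); i<j, swap → [3, 9, 4, 19, 7, 11, 10, 16, 20, 14, 15, 12, 17]
j→6 (a[6]=10≤12), i→3 (a[3]=19≥12); i<j, swap → [3, 9, 4, 10, 7, 11, 19, 16, 20, 14, 15, 12, 17]
j→5, i→6; i≥j, return j=5. a = [3, 9, 4, 10, 7, 11, 19, 16, 20, 14, 15, 12, 17]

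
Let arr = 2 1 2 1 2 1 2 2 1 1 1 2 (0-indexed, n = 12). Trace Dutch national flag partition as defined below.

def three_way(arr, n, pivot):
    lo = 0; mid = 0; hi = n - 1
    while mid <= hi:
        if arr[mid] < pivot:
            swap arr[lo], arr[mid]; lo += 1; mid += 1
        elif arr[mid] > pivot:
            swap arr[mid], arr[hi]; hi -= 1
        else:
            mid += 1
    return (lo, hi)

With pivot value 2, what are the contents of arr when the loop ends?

pivot = 2; lo=0, mid=0, hi=11
arr[mid]=2=2: mid=1
arr[mid]=1<2: swap arr[0],arr[1]; lo=1,mid=2 → 1 2 2 1 2 1 2 2 1 1 1 2
arr[mid]=2=2: mid=3
arr[mid]=1<2: swap arr[1],arr[3]; lo=2,mid=4 → 1 1 2 2 2 1 2 2 1 1 1 2
arr[mid]=2=2: mid=5
arr[mid]=1<2: swap arr[2],arr[5]; lo=3,mid=6 → 1 1 1 2 2 2 2 2 1 1 1 2
arr[mid]=2=2: mid=7
arr[mid]=2=2: mid=8
arr[mid]=1<2: swap arr[3],arr[8]; lo=4,mid=9 → 1 1 1 1 2 2 2 2 2 1 1 2
arr[mid]=1<2: swap arr[4],arr[9]; lo=5,mid=10 → 1 1 1 1 1 2 2 2 2 2 1 2
arr[mid]=1<2: swap arr[5],arr[10]; lo=6,mid=11 → 1 1 1 1 1 1 2 2 2 2 2 2
arr[mid]=2=2: mid=12
end: lo=6, hi=11; arr = 1 1 1 1 1 1 2 2 2 2 2 2

1 1 1 1 1 1 2 2 2 2 2 2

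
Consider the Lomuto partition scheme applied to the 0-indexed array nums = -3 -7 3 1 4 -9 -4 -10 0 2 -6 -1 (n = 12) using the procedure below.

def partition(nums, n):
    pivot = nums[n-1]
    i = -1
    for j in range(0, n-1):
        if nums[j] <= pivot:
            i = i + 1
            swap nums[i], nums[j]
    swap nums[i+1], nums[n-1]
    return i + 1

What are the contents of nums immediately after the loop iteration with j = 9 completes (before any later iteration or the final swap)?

pivot=-1, i=-1
j=0: -3≤-1, i=0, swap(0,0) ⇒ -3 -7 3 1 4 -9 -4 -10 0 2 -6 -1
j=1: -7≤-1, i=1, swap(1,1) ⇒ -3 -7 3 1 4 -9 -4 -10 0 2 -6 -1
j=2: 3>-1, skip
j=3: 1>-1, skip
j=4: 4>-1, skip
j=5: -9≤-1, i=2, swap(2,5) ⇒ -3 -7 -9 1 4 3 -4 -10 0 2 -6 -1
j=6: -4≤-1, i=3, swap(3,6) ⇒ -3 -7 -9 -4 4 3 1 -10 0 2 -6 -1
j=7: -10≤-1, i=4, swap(4,7) ⇒ -3 -7 -9 -4 -10 3 1 4 0 2 -6 -1
j=8: 0>-1, skip
j=9: 2>-1, skip
(after j=9) nums = -3 -7 -9 -4 -10 3 1 4 0 2 -6 -1

-3 -7 -9 -4 -10 3 1 4 0 2 -6 -1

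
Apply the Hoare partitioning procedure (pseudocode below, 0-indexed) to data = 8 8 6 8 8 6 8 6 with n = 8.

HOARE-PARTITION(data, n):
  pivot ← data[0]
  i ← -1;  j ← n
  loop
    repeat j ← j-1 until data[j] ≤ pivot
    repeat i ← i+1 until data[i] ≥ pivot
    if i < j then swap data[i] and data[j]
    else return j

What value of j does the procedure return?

pivot=8
j stops at 7 (6), i stops at 0 (8); swap ⇒ 6 8 6 8 8 6 8 8
j stops at 6 (8), i stops at 1 (8); swap ⇒ 6 8 6 8 8 6 8 8
j stops at 5 (6), i stops at 3 (8); swap ⇒ 6 8 6 6 8 8 8 8
j stops at 4, i stops at 4; i≥j ⇒ return 4. data=6 8 6 6 8 8 8 8

4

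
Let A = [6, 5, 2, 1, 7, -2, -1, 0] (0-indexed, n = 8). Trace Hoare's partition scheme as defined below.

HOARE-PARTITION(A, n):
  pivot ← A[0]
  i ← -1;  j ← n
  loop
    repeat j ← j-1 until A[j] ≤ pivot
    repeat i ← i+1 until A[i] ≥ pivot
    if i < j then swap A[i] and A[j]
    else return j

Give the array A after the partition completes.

[0, 5, 2, 1, -1, -2, 7, 6]

pivot=6
j stops at 7 (0), i stops at 0 (6); swap ⇒ [0, 5, 2, 1, 7, -2, -1, 6]
j stops at 6 (-1), i stops at 4 (7); swap ⇒ [0, 5, 2, 1, -1, -2, 7, 6]
j stops at 5, i stops at 6; i≥j ⇒ return 5. A=[0, 5, 2, 1, -1, -2, 7, 6]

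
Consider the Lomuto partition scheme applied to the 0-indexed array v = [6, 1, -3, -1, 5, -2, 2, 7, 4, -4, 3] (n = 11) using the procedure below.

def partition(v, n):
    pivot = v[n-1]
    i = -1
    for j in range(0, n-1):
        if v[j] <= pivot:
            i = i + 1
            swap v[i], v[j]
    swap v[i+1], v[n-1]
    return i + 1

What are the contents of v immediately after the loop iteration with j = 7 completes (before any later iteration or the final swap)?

pivot=3, i=-1
j=0: 6>3, skip
j=1: 1≤3, i=0, swap(0,1) ⇒ [1, 6, -3, -1, 5, -2, 2, 7, 4, -4, 3]
j=2: -3≤3, i=1, swap(1,2) ⇒ [1, -3, 6, -1, 5, -2, 2, 7, 4, -4, 3]
j=3: -1≤3, i=2, swap(2,3) ⇒ [1, -3, -1, 6, 5, -2, 2, 7, 4, -4, 3]
j=4: 5>3, skip
j=5: -2≤3, i=3, swap(3,5) ⇒ [1, -3, -1, -2, 5, 6, 2, 7, 4, -4, 3]
j=6: 2≤3, i=4, swap(4,6) ⇒ [1, -3, -1, -2, 2, 6, 5, 7, 4, -4, 3]
j=7: 7>3, skip
(after j=7) v = [1, -3, -1, -2, 2, 6, 5, 7, 4, -4, 3]

[1, -3, -1, -2, 2, 6, 5, 7, 4, -4, 3]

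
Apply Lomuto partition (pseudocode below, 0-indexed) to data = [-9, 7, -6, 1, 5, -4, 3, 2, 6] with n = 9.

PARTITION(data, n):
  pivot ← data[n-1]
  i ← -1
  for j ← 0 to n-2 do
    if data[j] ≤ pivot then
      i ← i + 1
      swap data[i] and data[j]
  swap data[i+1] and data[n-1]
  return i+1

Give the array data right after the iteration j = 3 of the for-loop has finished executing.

[-9, -6, 1, 7, 5, -4, 3, 2, 6]

pivot = data[8] = 6; i = -1
j=0: data[0]=-9 ≤ 6 → i=0, swap data[0],data[0] (no change) → [-9, 7, -6, 1, 5, -4, 3, 2, 6]
j=1: data[1]=7 > 6 → no swap
j=2: data[2]=-6 ≤ 6 → i=1, swap data[1],data[2] → [-9, -6, 7, 1, 5, -4, 3, 2, 6]
j=3: data[3]=1 ≤ 6 → i=2, swap data[2],data[3] → [-9, -6, 1, 7, 5, -4, 3, 2, 6]
(after j=3) data = [-9, -6, 1, 7, 5, -4, 3, 2, 6]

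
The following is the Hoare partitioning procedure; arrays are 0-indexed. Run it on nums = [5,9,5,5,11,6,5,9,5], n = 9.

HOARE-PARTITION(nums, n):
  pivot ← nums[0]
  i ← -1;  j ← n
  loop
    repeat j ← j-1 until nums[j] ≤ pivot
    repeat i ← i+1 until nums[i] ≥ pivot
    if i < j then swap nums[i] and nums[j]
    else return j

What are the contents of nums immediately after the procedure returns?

[5,5,5,5,11,6,9,9,5]

pivot = nums[0] = 5; i = -1, j = 9
j→8 (nums[8]=5≤5), i→0 (nums[0]=5≥5); i<j, swap → [5,9,5,5,11,6,5,9,5]
j→6 (nums[6]=5≤5), i→1 (nums[1]=9≥5); i<j, swap → [5,5,5,5,11,6,9,9,5]
j→3 (nums[3]=5≤5), i→2 (nums[2]=5≥5); i<j, swap → [5,5,5,5,11,6,9,9,5]
j→2, i→3; i≥j, return j=2. nums = [5,5,5,5,11,6,9,9,5]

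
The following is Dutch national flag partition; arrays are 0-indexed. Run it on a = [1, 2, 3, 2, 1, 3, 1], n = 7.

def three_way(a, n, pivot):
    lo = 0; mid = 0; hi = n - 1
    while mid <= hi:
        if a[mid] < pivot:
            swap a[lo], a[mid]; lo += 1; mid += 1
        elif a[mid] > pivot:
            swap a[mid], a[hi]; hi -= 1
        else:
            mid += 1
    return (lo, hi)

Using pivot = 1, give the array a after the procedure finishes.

lo=0 mid=0 hi=6
1=1: mid=1
2>1: swap(1,6), hi=5 ⇒ [1, 1, 3, 2, 1, 3, 2]
1=1: mid=2
3>1: swap(2,5), hi=4 ⇒ [1, 1, 3, 2, 1, 3, 2]
3>1: swap(2,4), hi=3 ⇒ [1, 1, 1, 2, 3, 3, 2]
1=1: mid=3
2>1: swap(3,3), hi=2 ⇒ [1, 1, 1, 2, 3, 3, 2]
done. lo=0 hi=2; a=[1, 1, 1, 2, 3, 3, 2]

[1, 1, 1, 2, 3, 3, 2]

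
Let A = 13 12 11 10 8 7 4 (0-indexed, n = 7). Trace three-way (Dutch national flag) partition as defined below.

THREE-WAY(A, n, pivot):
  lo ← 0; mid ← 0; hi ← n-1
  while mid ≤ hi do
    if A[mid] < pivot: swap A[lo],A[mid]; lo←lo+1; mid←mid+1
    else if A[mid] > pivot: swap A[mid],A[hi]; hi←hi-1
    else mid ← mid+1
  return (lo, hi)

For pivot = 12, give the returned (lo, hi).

pivot = 12; lo=0, mid=0, hi=6
A[mid]=13>12: swap A[0],A[6]; hi=5 → 4 12 11 10 8 7 13
A[mid]=4<12: swap A[0],A[0]; lo=1,mid=1 → 4 12 11 10 8 7 13
A[mid]=12=12: mid=2
A[mid]=11<12: swap A[1],A[2]; lo=2,mid=3 → 4 11 12 10 8 7 13
A[mid]=10<12: swap A[2],A[3]; lo=3,mid=4 → 4 11 10 12 8 7 13
A[mid]=8<12: swap A[3],A[4]; lo=4,mid=5 → 4 11 10 8 12 7 13
A[mid]=7<12: swap A[4],A[5]; lo=5,mid=6 → 4 11 10 8 7 12 13
end: lo=5, hi=5; A = 4 11 10 8 7 12 13

(5, 5)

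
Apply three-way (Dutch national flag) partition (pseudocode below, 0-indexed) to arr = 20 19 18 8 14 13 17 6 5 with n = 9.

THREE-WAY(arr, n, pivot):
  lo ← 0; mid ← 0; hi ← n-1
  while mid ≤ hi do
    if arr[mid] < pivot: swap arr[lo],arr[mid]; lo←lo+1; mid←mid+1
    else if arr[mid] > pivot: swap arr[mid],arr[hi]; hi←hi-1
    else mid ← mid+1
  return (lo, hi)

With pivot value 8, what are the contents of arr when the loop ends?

5 6 8 14 13 17 18 19 20

pivot = 8; lo=0, mid=0, hi=8
arr[mid]=20>8: swap arr[0],arr[8]; hi=7 → 5 19 18 8 14 13 17 6 20
arr[mid]=5<8: swap arr[0],arr[0]; lo=1,mid=1 → 5 19 18 8 14 13 17 6 20
arr[mid]=19>8: swap arr[1],arr[7]; hi=6 → 5 6 18 8 14 13 17 19 20
arr[mid]=6<8: swap arr[1],arr[1]; lo=2,mid=2 → 5 6 18 8 14 13 17 19 20
arr[mid]=18>8: swap arr[2],arr[6]; hi=5 → 5 6 17 8 14 13 18 19 20
arr[mid]=17>8: swap arr[2],arr[5]; hi=4 → 5 6 13 8 14 17 18 19 20
arr[mid]=13>8: swap arr[2],arr[4]; hi=3 → 5 6 14 8 13 17 18 19 20
arr[mid]=14>8: swap arr[2],arr[3]; hi=2 → 5 6 8 14 13 17 18 19 20
arr[mid]=8=8: mid=3
end: lo=2, hi=2; arr = 5 6 8 14 13 17 18 19 20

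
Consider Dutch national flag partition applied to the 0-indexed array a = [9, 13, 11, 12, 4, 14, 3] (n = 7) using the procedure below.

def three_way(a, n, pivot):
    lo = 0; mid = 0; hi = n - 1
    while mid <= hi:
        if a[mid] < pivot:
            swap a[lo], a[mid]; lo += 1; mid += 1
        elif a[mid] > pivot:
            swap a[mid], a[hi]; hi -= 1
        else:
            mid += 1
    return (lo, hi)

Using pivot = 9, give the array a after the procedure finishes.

lo=0 mid=0 hi=6
9=9: mid=1
13>9: swap(1,6), hi=5 ⇒ [9, 3, 11, 12, 4, 14, 13]
3<9: swap(0,1), lo=1 mid=2 ⇒ [3, 9, 11, 12, 4, 14, 13]
11>9: swap(2,5), hi=4 ⇒ [3, 9, 14, 12, 4, 11, 13]
14>9: swap(2,4), hi=3 ⇒ [3, 9, 4, 12, 14, 11, 13]
4<9: swap(1,2), lo=2 mid=3 ⇒ [3, 4, 9, 12, 14, 11, 13]
12>9: swap(3,3), hi=2 ⇒ [3, 4, 9, 12, 14, 11, 13]
done. lo=2 hi=2; a=[3, 4, 9, 12, 14, 11, 13]

[3, 4, 9, 12, 14, 11, 13]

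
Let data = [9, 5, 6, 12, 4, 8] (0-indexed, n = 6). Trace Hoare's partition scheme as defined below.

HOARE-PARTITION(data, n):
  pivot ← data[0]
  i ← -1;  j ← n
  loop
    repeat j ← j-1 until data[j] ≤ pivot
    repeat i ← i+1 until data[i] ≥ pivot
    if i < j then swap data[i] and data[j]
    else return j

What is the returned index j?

pivot = data[0] = 9; i = -1, j = 6
j→5 (data[5]=8≤9), i→0 (data[0]=9≥9); i<j, swap → [8, 5, 6, 12, 4, 9]
j→4 (data[4]=4≤9), i→3 (data[3]=12≥9); i<j, swap → [8, 5, 6, 4, 12, 9]
j→3, i→4; i≥j, return j=3. data = [8, 5, 6, 4, 12, 9]

3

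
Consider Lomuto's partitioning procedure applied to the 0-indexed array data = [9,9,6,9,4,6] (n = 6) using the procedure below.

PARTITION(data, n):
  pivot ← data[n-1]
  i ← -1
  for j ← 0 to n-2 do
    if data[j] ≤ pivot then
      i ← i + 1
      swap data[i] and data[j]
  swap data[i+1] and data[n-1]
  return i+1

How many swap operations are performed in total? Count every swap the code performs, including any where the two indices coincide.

pivot = data[5] = 6; i = -1
j=0: data[0]=9 > 6 → no swap
j=1: data[1]=9 > 6 → no swap
j=2: data[2]=6 ≤ 6 → i=0, swap data[0],data[2] → [6,9,9,9,4,6]
j=3: data[3]=9 > 6 → no swap
j=4: data[4]=4 ≤ 6 → i=1, swap data[1],data[4] → [6,4,9,9,9,6]
final swap data[2],data[5] → [6,4,6,9,9,9]; return 2

3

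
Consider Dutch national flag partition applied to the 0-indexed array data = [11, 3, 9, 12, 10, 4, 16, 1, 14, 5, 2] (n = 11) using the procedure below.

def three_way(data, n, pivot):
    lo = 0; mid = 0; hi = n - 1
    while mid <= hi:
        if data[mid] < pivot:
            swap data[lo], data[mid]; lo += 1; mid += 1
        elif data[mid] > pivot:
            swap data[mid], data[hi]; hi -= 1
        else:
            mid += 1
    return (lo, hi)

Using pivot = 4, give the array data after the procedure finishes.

[2, 3, 1, 4, 10, 16, 12, 14, 5, 9, 11]

pivot = 4; lo=0, mid=0, hi=10
data[mid]=11>4: swap data[0],data[10]; hi=9 → [2, 3, 9, 12, 10, 4, 16, 1, 14, 5, 11]
data[mid]=2<4: swap data[0],data[0]; lo=1,mid=1 → [2, 3, 9, 12, 10, 4, 16, 1, 14, 5, 11]
data[mid]=3<4: swap data[1],data[1]; lo=2,mid=2 → [2, 3, 9, 12, 10, 4, 16, 1, 14, 5, 11]
data[mid]=9>4: swap data[2],data[9]; hi=8 → [2, 3, 5, 12, 10, 4, 16, 1, 14, 9, 11]
data[mid]=5>4: swap data[2],data[8]; hi=7 → [2, 3, 14, 12, 10, 4, 16, 1, 5, 9, 11]
data[mid]=14>4: swap data[2],data[7]; hi=6 → [2, 3, 1, 12, 10, 4, 16, 14, 5, 9, 11]
data[mid]=1<4: swap data[2],data[2]; lo=3,mid=3 → [2, 3, 1, 12, 10, 4, 16, 14, 5, 9, 11]
data[mid]=12>4: swap data[3],data[6]; hi=5 → [2, 3, 1, 16, 10, 4, 12, 14, 5, 9, 11]
data[mid]=16>4: swap data[3],data[5]; hi=4 → [2, 3, 1, 4, 10, 16, 12, 14, 5, 9, 11]
data[mid]=4=4: mid=4
data[mid]=10>4: swap data[4],data[4]; hi=3 → [2, 3, 1, 4, 10, 16, 12, 14, 5, 9, 11]
end: lo=3, hi=3; data = [2, 3, 1, 4, 10, 16, 12, 14, 5, 9, 11]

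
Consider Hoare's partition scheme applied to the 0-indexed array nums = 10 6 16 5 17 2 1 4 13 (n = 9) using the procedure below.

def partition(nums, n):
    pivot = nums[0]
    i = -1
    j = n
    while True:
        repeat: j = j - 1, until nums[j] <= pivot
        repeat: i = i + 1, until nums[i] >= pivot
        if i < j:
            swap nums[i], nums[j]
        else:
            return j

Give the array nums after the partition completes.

4 6 1 5 2 17 16 10 13

pivot=10
j stops at 7 (4), i stops at 0 (10); swap ⇒ 4 6 16 5 17 2 1 10 13
j stops at 6 (1), i stops at 2 (16); swap ⇒ 4 6 1 5 17 2 16 10 13
j stops at 5 (2), i stops at 4 (17); swap ⇒ 4 6 1 5 2 17 16 10 13
j stops at 4, i stops at 5; i≥j ⇒ return 4. nums=4 6 1 5 2 17 16 10 13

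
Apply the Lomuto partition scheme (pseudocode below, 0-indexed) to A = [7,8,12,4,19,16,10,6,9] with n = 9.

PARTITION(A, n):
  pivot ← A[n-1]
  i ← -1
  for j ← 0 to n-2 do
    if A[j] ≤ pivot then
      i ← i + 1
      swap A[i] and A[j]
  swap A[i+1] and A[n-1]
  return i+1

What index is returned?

4

pivot=9, i=-1
j=0: 7≤9, i=0, swap(0,0) ⇒ [7,8,12,4,19,16,10,6,9]
j=1: 8≤9, i=1, swap(1,1) ⇒ [7,8,12,4,19,16,10,6,9]
j=2: 12>9, skip
j=3: 4≤9, i=2, swap(2,3) ⇒ [7,8,4,12,19,16,10,6,9]
j=4: 19>9, skip
j=5: 16>9, skip
j=6: 10>9, skip
j=7: 6≤9, i=3, swap(3,7) ⇒ [7,8,4,6,19,16,10,12,9]
swap(4,8) ⇒ [7,8,4,6,9,16,10,12,19]; return 4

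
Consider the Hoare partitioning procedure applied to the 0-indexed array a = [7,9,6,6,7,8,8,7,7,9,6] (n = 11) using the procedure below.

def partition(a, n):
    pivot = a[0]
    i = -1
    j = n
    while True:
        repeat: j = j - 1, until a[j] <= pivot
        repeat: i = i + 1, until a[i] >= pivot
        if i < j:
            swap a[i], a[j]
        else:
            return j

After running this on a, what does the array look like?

pivot = a[0] = 7; i = -1, j = 11
j→10 (a[10]=6≤7), i→0 (a[0]=7≥7); i<j, swap → [6,9,6,6,7,8,8,7,7,9,7]
j→8 (a[8]=7≤7), i→1 (a[1]=9≥7); i<j, swap → [6,7,6,6,7,8,8,7,9,9,7]
j→7 (a[7]=7≤7), i→4 (a[4]=7≥7); i<j, swap → [6,7,6,6,7,8,8,7,9,9,7]
j→4, i→5; i≥j, return j=4. a = [6,7,6,6,7,8,8,7,9,9,7]

[6,7,6,6,7,8,8,7,9,9,7]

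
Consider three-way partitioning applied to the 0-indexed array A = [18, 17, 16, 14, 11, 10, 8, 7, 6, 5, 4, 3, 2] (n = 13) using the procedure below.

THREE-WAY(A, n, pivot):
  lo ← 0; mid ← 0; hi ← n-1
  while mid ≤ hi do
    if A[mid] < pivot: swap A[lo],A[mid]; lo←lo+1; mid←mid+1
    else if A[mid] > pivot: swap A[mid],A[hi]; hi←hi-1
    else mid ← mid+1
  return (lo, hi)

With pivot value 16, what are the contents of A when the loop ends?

pivot = 16; lo=0, mid=0, hi=12
A[mid]=18>16: swap A[0],A[12]; hi=11 → [2, 17, 16, 14, 11, 10, 8, 7, 6, 5, 4, 3, 18]
A[mid]=2<16: swap A[0],A[0]; lo=1,mid=1 → [2, 17, 16, 14, 11, 10, 8, 7, 6, 5, 4, 3, 18]
A[mid]=17>16: swap A[1],A[11]; hi=10 → [2, 3, 16, 14, 11, 10, 8, 7, 6, 5, 4, 17, 18]
A[mid]=3<16: swap A[1],A[1]; lo=2,mid=2 → [2, 3, 16, 14, 11, 10, 8, 7, 6, 5, 4, 17, 18]
A[mid]=16=16: mid=3
A[mid]=14<16: swap A[2],A[3]; lo=3,mid=4 → [2, 3, 14, 16, 11, 10, 8, 7, 6, 5, 4, 17, 18]
A[mid]=11<16: swap A[3],A[4]; lo=4,mid=5 → [2, 3, 14, 11, 16, 10, 8, 7, 6, 5, 4, 17, 18]
A[mid]=10<16: swap A[4],A[5]; lo=5,mid=6 → [2, 3, 14, 11, 10, 16, 8, 7, 6, 5, 4, 17, 18]
A[mid]=8<16: swap A[5],A[6]; lo=6,mid=7 → [2, 3, 14, 11, 10, 8, 16, 7, 6, 5, 4, 17, 18]
A[mid]=7<16: swap A[6],A[7]; lo=7,mid=8 → [2, 3, 14, 11, 10, 8, 7, 16, 6, 5, 4, 17, 18]
A[mid]=6<16: swap A[7],A[8]; lo=8,mid=9 → [2, 3, 14, 11, 10, 8, 7, 6, 16, 5, 4, 17, 18]
A[mid]=5<16: swap A[8],A[9]; lo=9,mid=10 → [2, 3, 14, 11, 10, 8, 7, 6, 5, 16, 4, 17, 18]
A[mid]=4<16: swap A[9],A[10]; lo=10,mid=11 → [2, 3, 14, 11, 10, 8, 7, 6, 5, 4, 16, 17, 18]
end: lo=10, hi=10; A = [2, 3, 14, 11, 10, 8, 7, 6, 5, 4, 16, 17, 18]

[2, 3, 14, 11, 10, 8, 7, 6, 5, 4, 16, 17, 18]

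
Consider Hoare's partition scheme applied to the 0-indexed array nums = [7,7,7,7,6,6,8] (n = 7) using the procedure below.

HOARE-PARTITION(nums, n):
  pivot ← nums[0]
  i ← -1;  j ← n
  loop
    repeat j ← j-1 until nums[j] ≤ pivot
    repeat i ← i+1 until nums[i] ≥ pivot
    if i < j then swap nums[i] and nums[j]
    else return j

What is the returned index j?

pivot = nums[0] = 7; i = -1, j = 7
j→5 (nums[5]=6≤7), i→0 (nums[0]=7≥7); i<j, swap → [6,7,7,7,6,7,8]
j→4 (nums[4]=6≤7), i→1 (nums[1]=7≥7); i<j, swap → [6,6,7,7,7,7,8]
j→3 (nums[3]=7≤7), i→2 (nums[2]=7≥7); i<j, swap → [6,6,7,7,7,7,8]
j→2, i→3; i≥j, return j=2. nums = [6,6,7,7,7,7,8]

2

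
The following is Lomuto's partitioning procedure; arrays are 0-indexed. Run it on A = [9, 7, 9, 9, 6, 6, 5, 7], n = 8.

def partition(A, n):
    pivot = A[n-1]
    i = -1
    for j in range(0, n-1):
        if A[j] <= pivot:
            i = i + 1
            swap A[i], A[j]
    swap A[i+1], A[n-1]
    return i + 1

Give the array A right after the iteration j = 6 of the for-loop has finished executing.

pivot = A[7] = 7; i = -1
j=0: A[0]=9 > 7 → no swap
j=1: A[1]=7 ≤ 7 → i=0, swap A[0],A[1] → [7, 9, 9, 9, 6, 6, 5, 7]
j=2: A[2]=9 > 7 → no swap
j=3: A[3]=9 > 7 → no swap
j=4: A[4]=6 ≤ 7 → i=1, swap A[1],A[4] → [7, 6, 9, 9, 9, 6, 5, 7]
j=5: A[5]=6 ≤ 7 → i=2, swap A[2],A[5] → [7, 6, 6, 9, 9, 9, 5, 7]
j=6: A[6]=5 ≤ 7 → i=3, swap A[3],A[6] → [7, 6, 6, 5, 9, 9, 9, 7]
(after j=6) A = [7, 6, 6, 5, 9, 9, 9, 7]

[7, 6, 6, 5, 9, 9, 9, 7]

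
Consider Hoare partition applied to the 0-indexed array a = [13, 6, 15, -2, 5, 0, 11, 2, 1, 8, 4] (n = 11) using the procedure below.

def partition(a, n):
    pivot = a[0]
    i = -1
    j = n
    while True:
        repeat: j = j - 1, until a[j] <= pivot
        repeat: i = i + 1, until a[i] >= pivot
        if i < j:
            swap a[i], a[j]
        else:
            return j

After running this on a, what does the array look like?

[4, 6, 8, -2, 5, 0, 11, 2, 1, 15, 13]

pivot = a[0] = 13; i = -1, j = 11
j→10 (a[10]=4≤13), i→0 (a[0]=13≥13); i<j, swap → [4, 6, 15, -2, 5, 0, 11, 2, 1, 8, 13]
j→9 (a[9]=8≤13), i→2 (a[2]=15≥13); i<j, swap → [4, 6, 8, -2, 5, 0, 11, 2, 1, 15, 13]
j→8, i→9; i≥j, return j=8. a = [4, 6, 8, -2, 5, 0, 11, 2, 1, 15, 13]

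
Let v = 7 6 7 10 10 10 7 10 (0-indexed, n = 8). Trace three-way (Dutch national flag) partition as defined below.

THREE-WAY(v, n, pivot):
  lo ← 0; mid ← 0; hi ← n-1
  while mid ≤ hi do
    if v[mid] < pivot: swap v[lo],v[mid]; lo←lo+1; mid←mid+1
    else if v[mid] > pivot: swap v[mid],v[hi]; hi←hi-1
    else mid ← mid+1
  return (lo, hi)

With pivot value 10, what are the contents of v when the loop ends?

lo=0 mid=0 hi=7
7<10: swap(0,0), lo=1 mid=1 ⇒ 7 6 7 10 10 10 7 10
6<10: swap(1,1), lo=2 mid=2 ⇒ 7 6 7 10 10 10 7 10
7<10: swap(2,2), lo=3 mid=3 ⇒ 7 6 7 10 10 10 7 10
10=10: mid=4
10=10: mid=5
10=10: mid=6
7<10: swap(3,6), lo=4 mid=7 ⇒ 7 6 7 7 10 10 10 10
10=10: mid=8
done. lo=4 hi=7; v=7 6 7 7 10 10 10 10

7 6 7 7 10 10 10 10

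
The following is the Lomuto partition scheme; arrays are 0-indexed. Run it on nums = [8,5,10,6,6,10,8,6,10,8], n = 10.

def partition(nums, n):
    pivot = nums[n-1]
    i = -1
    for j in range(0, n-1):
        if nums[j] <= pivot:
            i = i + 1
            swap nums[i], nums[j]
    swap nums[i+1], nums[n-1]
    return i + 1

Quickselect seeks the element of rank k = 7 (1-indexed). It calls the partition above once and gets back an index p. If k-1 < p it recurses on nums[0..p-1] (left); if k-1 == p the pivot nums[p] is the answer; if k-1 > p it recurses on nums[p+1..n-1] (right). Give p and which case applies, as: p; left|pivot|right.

6; pivot

pivot = nums[9] = 8; i = -1
j=0: nums[0]=8 ≤ 8 → i=0, swap nums[0],nums[0] (no change) → [8,5,10,6,6,10,8,6,10,8]
j=1: nums[1]=5 ≤ 8 → i=1, swap nums[1],nums[1] (no change) → [8,5,10,6,6,10,8,6,10,8]
j=2: nums[2]=10 > 8 → no swap
j=3: nums[3]=6 ≤ 8 → i=2, swap nums[2],nums[3] → [8,5,6,10,6,10,8,6,10,8]
j=4: nums[4]=6 ≤ 8 → i=3, swap nums[3],nums[4] → [8,5,6,6,10,10,8,6,10,8]
j=5: nums[5]=10 > 8 → no swap
j=6: nums[6]=8 ≤ 8 → i=4, swap nums[4],nums[6] → [8,5,6,6,8,10,10,6,10,8]
j=7: nums[7]=6 ≤ 8 → i=5, swap nums[5],nums[7] → [8,5,6,6,8,6,10,10,10,8]
j=8: nums[8]=10 > 8 → no swap
final swap nums[6],nums[9] → [8,5,6,6,8,6,8,10,10,10]; return 6
p = 6; k-1 = 6 == 6 ⇒ pivot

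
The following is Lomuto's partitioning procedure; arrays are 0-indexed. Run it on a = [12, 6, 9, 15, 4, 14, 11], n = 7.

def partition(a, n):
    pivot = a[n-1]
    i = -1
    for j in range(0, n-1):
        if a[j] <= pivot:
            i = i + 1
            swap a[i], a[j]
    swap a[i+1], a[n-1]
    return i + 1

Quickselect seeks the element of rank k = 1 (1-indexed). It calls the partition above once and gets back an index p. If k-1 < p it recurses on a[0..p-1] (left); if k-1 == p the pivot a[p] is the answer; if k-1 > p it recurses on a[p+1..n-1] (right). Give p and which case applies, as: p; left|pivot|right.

pivot = a[6] = 11; i = -1
j=0: a[0]=12 > 11 → no swap
j=1: a[1]=6 ≤ 11 → i=0, swap a[0],a[1] → [6, 12, 9, 15, 4, 14, 11]
j=2: a[2]=9 ≤ 11 → i=1, swap a[1],a[2] → [6, 9, 12, 15, 4, 14, 11]
j=3: a[3]=15 > 11 → no swap
j=4: a[4]=4 ≤ 11 → i=2, swap a[2],a[4] → [6, 9, 4, 15, 12, 14, 11]
j=5: a[5]=14 > 11 → no swap
final swap a[3],a[6] → [6, 9, 4, 11, 12, 14, 15]; return 3
p = 3; k-1 = 0 < 3 ⇒ left

3; left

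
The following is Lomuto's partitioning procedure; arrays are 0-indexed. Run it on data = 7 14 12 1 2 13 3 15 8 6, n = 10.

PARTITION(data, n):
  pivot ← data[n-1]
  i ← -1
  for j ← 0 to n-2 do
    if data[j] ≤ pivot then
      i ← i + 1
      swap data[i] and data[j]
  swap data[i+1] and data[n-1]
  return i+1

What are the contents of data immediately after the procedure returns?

pivot=6, i=-1
j=0: 7>6, skip
j=1: 14>6, skip
j=2: 12>6, skip
j=3: 1≤6, i=0, swap(0,3) ⇒ 1 14 12 7 2 13 3 15 8 6
j=4: 2≤6, i=1, swap(1,4) ⇒ 1 2 12 7 14 13 3 15 8 6
j=5: 13>6, skip
j=6: 3≤6, i=2, swap(2,6) ⇒ 1 2 3 7 14 13 12 15 8 6
j=7: 15>6, skip
j=8: 8>6, skip
swap(3,9) ⇒ 1 2 3 6 14 13 12 15 8 7; return 3

1 2 3 6 14 13 12 15 8 7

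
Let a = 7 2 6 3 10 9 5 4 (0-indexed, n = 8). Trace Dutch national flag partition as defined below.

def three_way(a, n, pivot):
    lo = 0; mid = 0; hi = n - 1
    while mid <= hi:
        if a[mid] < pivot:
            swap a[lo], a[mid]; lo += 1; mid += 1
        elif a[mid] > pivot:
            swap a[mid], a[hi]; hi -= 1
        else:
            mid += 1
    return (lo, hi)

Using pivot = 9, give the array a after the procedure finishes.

7 2 6 3 4 5 9 10

pivot = 9; lo=0, mid=0, hi=7
a[mid]=7<9: swap a[0],a[0]; lo=1,mid=1 → 7 2 6 3 10 9 5 4
a[mid]=2<9: swap a[1],a[1]; lo=2,mid=2 → 7 2 6 3 10 9 5 4
a[mid]=6<9: swap a[2],a[2]; lo=3,mid=3 → 7 2 6 3 10 9 5 4
a[mid]=3<9: swap a[3],a[3]; lo=4,mid=4 → 7 2 6 3 10 9 5 4
a[mid]=10>9: swap a[4],a[7]; hi=6 → 7 2 6 3 4 9 5 10
a[mid]=4<9: swap a[4],a[4]; lo=5,mid=5 → 7 2 6 3 4 9 5 10
a[mid]=9=9: mid=6
a[mid]=5<9: swap a[5],a[6]; lo=6,mid=7 → 7 2 6 3 4 5 9 10
end: lo=6, hi=6; a = 7 2 6 3 4 5 9 10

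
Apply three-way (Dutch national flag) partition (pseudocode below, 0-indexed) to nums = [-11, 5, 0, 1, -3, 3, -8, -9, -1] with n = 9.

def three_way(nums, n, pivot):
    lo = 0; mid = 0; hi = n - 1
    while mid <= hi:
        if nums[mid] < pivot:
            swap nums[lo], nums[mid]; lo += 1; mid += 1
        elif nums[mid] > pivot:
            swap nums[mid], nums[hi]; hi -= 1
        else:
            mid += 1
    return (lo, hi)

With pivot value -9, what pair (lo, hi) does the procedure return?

pivot = -9; lo=0, mid=0, hi=8
nums[mid]=-11<-9: swap nums[0],nums[0]; lo=1,mid=1 → [-11, 5, 0, 1, -3, 3, -8, -9, -1]
nums[mid]=5>-9: swap nums[1],nums[8]; hi=7 → [-11, -1, 0, 1, -3, 3, -8, -9, 5]
nums[mid]=-1>-9: swap nums[1],nums[7]; hi=6 → [-11, -9, 0, 1, -3, 3, -8, -1, 5]
nums[mid]=-9=-9: mid=2
nums[mid]=0>-9: swap nums[2],nums[6]; hi=5 → [-11, -9, -8, 1, -3, 3, 0, -1, 5]
nums[mid]=-8>-9: swap nums[2],nums[5]; hi=4 → [-11, -9, 3, 1, -3, -8, 0, -1, 5]
nums[mid]=3>-9: swap nums[2],nums[4]; hi=3 → [-11, -9, -3, 1, 3, -8, 0, -1, 5]
nums[mid]=-3>-9: swap nums[2],nums[3]; hi=2 → [-11, -9, 1, -3, 3, -8, 0, -1, 5]
nums[mid]=1>-9: swap nums[2],nums[2]; hi=1 → [-11, -9, 1, -3, 3, -8, 0, -1, 5]
end: lo=1, hi=1; nums = [-11, -9, 1, -3, 3, -8, 0, -1, 5]

(1, 1)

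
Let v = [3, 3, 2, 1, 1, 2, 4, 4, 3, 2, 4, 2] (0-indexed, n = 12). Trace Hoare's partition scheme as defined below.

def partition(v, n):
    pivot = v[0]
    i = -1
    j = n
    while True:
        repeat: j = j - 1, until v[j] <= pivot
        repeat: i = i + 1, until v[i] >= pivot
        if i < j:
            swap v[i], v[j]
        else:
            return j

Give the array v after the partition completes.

pivot=3
j stops at 11 (2), i stops at 0 (3); swap ⇒ [2, 3, 2, 1, 1, 2, 4, 4, 3, 2, 4, 3]
j stops at 9 (2), i stops at 1 (3); swap ⇒ [2, 2, 2, 1, 1, 2, 4, 4, 3, 3, 4, 3]
j stops at 8 (3), i stops at 6 (4); swap ⇒ [2, 2, 2, 1, 1, 2, 3, 4, 4, 3, 4, 3]
j stops at 6, i stops at 7; i≥j ⇒ return 6. v=[2, 2, 2, 1, 1, 2, 3, 4, 4, 3, 4, 3]

[2, 2, 2, 1, 1, 2, 3, 4, 4, 3, 4, 3]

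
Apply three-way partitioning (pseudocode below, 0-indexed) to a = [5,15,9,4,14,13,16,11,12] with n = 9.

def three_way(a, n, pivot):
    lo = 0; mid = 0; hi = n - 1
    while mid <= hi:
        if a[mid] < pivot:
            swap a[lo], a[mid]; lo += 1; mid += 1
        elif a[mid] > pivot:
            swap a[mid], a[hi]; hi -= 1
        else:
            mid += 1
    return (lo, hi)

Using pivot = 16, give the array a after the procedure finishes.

lo=0 mid=0 hi=8
5<16: swap(0,0), lo=1 mid=1 ⇒ [5,15,9,4,14,13,16,11,12]
15<16: swap(1,1), lo=2 mid=2 ⇒ [5,15,9,4,14,13,16,11,12]
9<16: swap(2,2), lo=3 mid=3 ⇒ [5,15,9,4,14,13,16,11,12]
4<16: swap(3,3), lo=4 mid=4 ⇒ [5,15,9,4,14,13,16,11,12]
14<16: swap(4,4), lo=5 mid=5 ⇒ [5,15,9,4,14,13,16,11,12]
13<16: swap(5,5), lo=6 mid=6 ⇒ [5,15,9,4,14,13,16,11,12]
16=16: mid=7
11<16: swap(6,7), lo=7 mid=8 ⇒ [5,15,9,4,14,13,11,16,12]
12<16: swap(7,8), lo=8 mid=9 ⇒ [5,15,9,4,14,13,11,12,16]
done. lo=8 hi=8; a=[5,15,9,4,14,13,11,12,16]

[5,15,9,4,14,13,11,12,16]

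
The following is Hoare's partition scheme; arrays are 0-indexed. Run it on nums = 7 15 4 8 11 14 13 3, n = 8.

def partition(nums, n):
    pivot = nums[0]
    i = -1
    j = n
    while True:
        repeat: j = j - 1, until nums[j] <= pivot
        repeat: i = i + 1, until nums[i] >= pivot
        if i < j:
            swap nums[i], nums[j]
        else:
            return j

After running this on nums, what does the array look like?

3 4 15 8 11 14 13 7

pivot = nums[0] = 7; i = -1, j = 8
j→7 (nums[7]=3≤7), i→0 (nums[0]=7≥7); i<j, swap → 3 15 4 8 11 14 13 7
j→2 (nums[2]=4≤7), i→1 (nums[1]=15≥7); i<j, swap → 3 4 15 8 11 14 13 7
j→1, i→2; i≥j, return j=1. nums = 3 4 15 8 11 14 13 7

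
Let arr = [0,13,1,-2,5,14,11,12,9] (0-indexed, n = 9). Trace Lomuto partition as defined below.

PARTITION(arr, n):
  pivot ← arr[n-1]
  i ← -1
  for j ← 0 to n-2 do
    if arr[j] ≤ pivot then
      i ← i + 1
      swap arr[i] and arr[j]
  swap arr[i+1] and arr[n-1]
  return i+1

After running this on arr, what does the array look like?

[0,1,-2,5,9,14,11,12,13]

pivot=9, i=-1
j=0: 0≤9, i=0, swap(0,0) ⇒ [0,13,1,-2,5,14,11,12,9]
j=1: 13>9, skip
j=2: 1≤9, i=1, swap(1,2) ⇒ [0,1,13,-2,5,14,11,12,9]
j=3: -2≤9, i=2, swap(2,3) ⇒ [0,1,-2,13,5,14,11,12,9]
j=4: 5≤9, i=3, swap(3,4) ⇒ [0,1,-2,5,13,14,11,12,9]
j=5: 14>9, skip
j=6: 11>9, skip
j=7: 12>9, skip
swap(4,8) ⇒ [0,1,-2,5,9,14,11,12,13]; return 4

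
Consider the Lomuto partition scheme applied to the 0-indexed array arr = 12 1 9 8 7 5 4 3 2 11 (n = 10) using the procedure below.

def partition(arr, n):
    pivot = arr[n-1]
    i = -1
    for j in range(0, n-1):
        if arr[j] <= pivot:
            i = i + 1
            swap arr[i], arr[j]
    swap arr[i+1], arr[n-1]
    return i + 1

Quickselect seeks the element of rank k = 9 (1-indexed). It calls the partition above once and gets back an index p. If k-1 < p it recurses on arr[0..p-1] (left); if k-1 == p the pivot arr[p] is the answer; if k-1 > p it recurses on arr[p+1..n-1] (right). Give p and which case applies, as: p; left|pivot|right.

8; pivot

pivot=11, i=-1
j=0: 12>11, skip
j=1: 1≤11, i=0, swap(0,1) ⇒ 1 12 9 8 7 5 4 3 2 11
j=2: 9≤11, i=1, swap(1,2) ⇒ 1 9 12 8 7 5 4 3 2 11
j=3: 8≤11, i=2, swap(2,3) ⇒ 1 9 8 12 7 5 4 3 2 11
j=4: 7≤11, i=3, swap(3,4) ⇒ 1 9 8 7 12 5 4 3 2 11
j=5: 5≤11, i=4, swap(4,5) ⇒ 1 9 8 7 5 12 4 3 2 11
j=6: 4≤11, i=5, swap(5,6) ⇒ 1 9 8 7 5 4 12 3 2 11
j=7: 3≤11, i=6, swap(6,7) ⇒ 1 9 8 7 5 4 3 12 2 11
j=8: 2≤11, i=7, swap(7,8) ⇒ 1 9 8 7 5 4 3 2 12 11
swap(8,9) ⇒ 1 9 8 7 5 4 3 2 11 12; return 8
p = 8; k-1 = 8 == 8 ⇒ pivot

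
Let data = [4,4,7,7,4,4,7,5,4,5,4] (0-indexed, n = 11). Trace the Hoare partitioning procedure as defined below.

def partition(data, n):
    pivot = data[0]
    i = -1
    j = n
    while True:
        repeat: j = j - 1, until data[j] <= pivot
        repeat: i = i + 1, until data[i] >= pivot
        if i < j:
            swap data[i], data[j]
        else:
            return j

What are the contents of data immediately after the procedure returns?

pivot = data[0] = 4; i = -1, j = 11
j→10 (data[10]=4≤4), i→0 (data[0]=4≥4); i<j, swap → [4,4,7,7,4,4,7,5,4,5,4]
j→8 (data[8]=4≤4), i→1 (data[1]=4≥4); i<j, swap → [4,4,7,7,4,4,7,5,4,5,4]
j→5 (data[5]=4≤4), i→2 (data[2]=7≥4); i<j, swap → [4,4,4,7,4,7,7,5,4,5,4]
j→4 (data[4]=4≤4), i→3 (data[3]=7≥4); i<j, swap → [4,4,4,4,7,7,7,5,4,5,4]
j→3, i→4; i≥j, return j=3. data = [4,4,4,4,7,7,7,5,4,5,4]

[4,4,4,4,7,7,7,5,4,5,4]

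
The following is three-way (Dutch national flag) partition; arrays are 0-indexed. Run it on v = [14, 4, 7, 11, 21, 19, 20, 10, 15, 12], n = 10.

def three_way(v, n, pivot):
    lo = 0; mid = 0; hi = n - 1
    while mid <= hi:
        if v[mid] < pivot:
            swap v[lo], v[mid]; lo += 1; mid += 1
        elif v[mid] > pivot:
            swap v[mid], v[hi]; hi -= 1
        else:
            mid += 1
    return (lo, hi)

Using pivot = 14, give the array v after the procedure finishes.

[4, 7, 11, 12, 10, 14, 20, 15, 19, 21]

pivot = 14; lo=0, mid=0, hi=9
v[mid]=14=14: mid=1
v[mid]=4<14: swap v[0],v[1]; lo=1,mid=2 → [4, 14, 7, 11, 21, 19, 20, 10, 15, 12]
v[mid]=7<14: swap v[1],v[2]; lo=2,mid=3 → [4, 7, 14, 11, 21, 19, 20, 10, 15, 12]
v[mid]=11<14: swap v[2],v[3]; lo=3,mid=4 → [4, 7, 11, 14, 21, 19, 20, 10, 15, 12]
v[mid]=21>14: swap v[4],v[9]; hi=8 → [4, 7, 11, 14, 12, 19, 20, 10, 15, 21]
v[mid]=12<14: swap v[3],v[4]; lo=4,mid=5 → [4, 7, 11, 12, 14, 19, 20, 10, 15, 21]
v[mid]=19>14: swap v[5],v[8]; hi=7 → [4, 7, 11, 12, 14, 15, 20, 10, 19, 21]
v[mid]=15>14: swap v[5],v[7]; hi=6 → [4, 7, 11, 12, 14, 10, 20, 15, 19, 21]
v[mid]=10<14: swap v[4],v[5]; lo=5,mid=6 → [4, 7, 11, 12, 10, 14, 20, 15, 19, 21]
v[mid]=20>14: swap v[6],v[6]; hi=5 → [4, 7, 11, 12, 10, 14, 20, 15, 19, 21]
end: lo=5, hi=5; v = [4, 7, 11, 12, 10, 14, 20, 15, 19, 21]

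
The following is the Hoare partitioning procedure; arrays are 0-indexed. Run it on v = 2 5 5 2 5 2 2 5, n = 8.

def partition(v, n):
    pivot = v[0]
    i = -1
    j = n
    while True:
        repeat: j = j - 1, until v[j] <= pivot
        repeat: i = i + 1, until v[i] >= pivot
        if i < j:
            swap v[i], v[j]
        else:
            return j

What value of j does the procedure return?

2

pivot = v[0] = 2; i = -1, j = 8
j→6 (v[6]=2≤2), i→0 (v[0]=2≥2); i<j, swap → 2 5 5 2 5 2 2 5
j→5 (v[5]=2≤2), i→1 (v[1]=5≥2); i<j, swap → 2 2 5 2 5 5 2 5
j→3 (v[3]=2≤2), i→2 (v[2]=5≥2); i<j, swap → 2 2 2 5 5 5 2 5
j→2, i→3; i≥j, return j=2. v = 2 2 2 5 5 5 2 5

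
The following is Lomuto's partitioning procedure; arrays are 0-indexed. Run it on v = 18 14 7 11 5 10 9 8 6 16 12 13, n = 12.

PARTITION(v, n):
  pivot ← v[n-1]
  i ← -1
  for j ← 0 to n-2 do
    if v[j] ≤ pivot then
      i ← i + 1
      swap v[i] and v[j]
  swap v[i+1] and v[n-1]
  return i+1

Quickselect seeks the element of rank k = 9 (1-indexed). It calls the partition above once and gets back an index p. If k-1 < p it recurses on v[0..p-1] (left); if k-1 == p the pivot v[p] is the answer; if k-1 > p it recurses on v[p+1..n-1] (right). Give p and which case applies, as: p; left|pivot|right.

pivot = v[11] = 13; i = -1
j=0: v[0]=18 > 13 → no swap
j=1: v[1]=14 > 13 → no swap
j=2: v[2]=7 ≤ 13 → i=0, swap v[0],v[2] → 7 14 18 11 5 10 9 8 6 16 12 13
j=3: v[3]=11 ≤ 13 → i=1, swap v[1],v[3] → 7 11 18 14 5 10 9 8 6 16 12 13
j=4: v[4]=5 ≤ 13 → i=2, swap v[2],v[4] → 7 11 5 14 18 10 9 8 6 16 12 13
j=5: v[5]=10 ≤ 13 → i=3, swap v[3],v[5] → 7 11 5 10 18 14 9 8 6 16 12 13
j=6: v[6]=9 ≤ 13 → i=4, swap v[4],v[6] → 7 11 5 10 9 14 18 8 6 16 12 13
j=7: v[7]=8 ≤ 13 → i=5, swap v[5],v[7] → 7 11 5 10 9 8 18 14 6 16 12 13
j=8: v[8]=6 ≤ 13 → i=6, swap v[6],v[8] → 7 11 5 10 9 8 6 14 18 16 12 13
j=9: v[9]=16 > 13 → no swap
j=10: v[10]=12 ≤ 13 → i=7, swap v[7],v[10] → 7 11 5 10 9 8 6 12 18 16 14 13
final swap v[8],v[11] → 7 11 5 10 9 8 6 12 13 16 14 18; return 8
p = 8; k-1 = 8 == 8 ⇒ pivot

8; pivot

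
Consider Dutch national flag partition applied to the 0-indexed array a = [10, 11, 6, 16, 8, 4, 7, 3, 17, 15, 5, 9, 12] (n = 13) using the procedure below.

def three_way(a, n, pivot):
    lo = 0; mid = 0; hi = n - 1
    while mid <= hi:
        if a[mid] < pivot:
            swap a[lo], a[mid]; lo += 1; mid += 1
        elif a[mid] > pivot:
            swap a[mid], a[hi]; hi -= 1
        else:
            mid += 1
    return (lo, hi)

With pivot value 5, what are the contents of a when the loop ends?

pivot = 5; lo=0, mid=0, hi=12
a[mid]=10>5: swap a[0],a[12]; hi=11 → [12, 11, 6, 16, 8, 4, 7, 3, 17, 15, 5, 9, 10]
a[mid]=12>5: swap a[0],a[11]; hi=10 → [9, 11, 6, 16, 8, 4, 7, 3, 17, 15, 5, 12, 10]
a[mid]=9>5: swap a[0],a[10]; hi=9 → [5, 11, 6, 16, 8, 4, 7, 3, 17, 15, 9, 12, 10]
a[mid]=5=5: mid=1
a[mid]=11>5: swap a[1],a[9]; hi=8 → [5, 15, 6, 16, 8, 4, 7, 3, 17, 11, 9, 12, 10]
a[mid]=15>5: swap a[1],a[8]; hi=7 → [5, 17, 6, 16, 8, 4, 7, 3, 15, 11, 9, 12, 10]
a[mid]=17>5: swap a[1],a[7]; hi=6 → [5, 3, 6, 16, 8, 4, 7, 17, 15, 11, 9, 12, 10]
a[mid]=3<5: swap a[0],a[1]; lo=1,mid=2 → [3, 5, 6, 16, 8, 4, 7, 17, 15, 11, 9, 12, 10]
a[mid]=6>5: swap a[2],a[6]; hi=5 → [3, 5, 7, 16, 8, 4, 6, 17, 15, 11, 9, 12, 10]
a[mid]=7>5: swap a[2],a[5]; hi=4 → [3, 5, 4, 16, 8, 7, 6, 17, 15, 11, 9, 12, 10]
a[mid]=4<5: swap a[1],a[2]; lo=2,mid=3 → [3, 4, 5, 16, 8, 7, 6, 17, 15, 11, 9, 12, 10]
a[mid]=16>5: swap a[3],a[4]; hi=3 → [3, 4, 5, 8, 16, 7, 6, 17, 15, 11, 9, 12, 10]
a[mid]=8>5: swap a[3],a[3]; hi=2 → [3, 4, 5, 8, 16, 7, 6, 17, 15, 11, 9, 12, 10]
end: lo=2, hi=2; a = [3, 4, 5, 8, 16, 7, 6, 17, 15, 11, 9, 12, 10]

[3, 4, 5, 8, 16, 7, 6, 17, 15, 11, 9, 12, 10]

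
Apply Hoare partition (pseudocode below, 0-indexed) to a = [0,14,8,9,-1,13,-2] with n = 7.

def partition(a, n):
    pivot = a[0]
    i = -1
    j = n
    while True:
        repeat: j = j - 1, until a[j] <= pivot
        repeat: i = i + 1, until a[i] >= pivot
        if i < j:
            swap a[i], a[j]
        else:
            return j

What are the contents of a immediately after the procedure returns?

pivot = a[0] = 0; i = -1, j = 7
j→6 (a[6]=-2≤0), i→0 (a[0]=0≥0); i<j, swap → [-2,14,8,9,-1,13,0]
j→4 (a[4]=-1≤0), i→1 (a[1]=14≥0); i<j, swap → [-2,-1,8,9,14,13,0]
j→1, i→2; i≥j, return j=1. a = [-2,-1,8,9,14,13,0]

[-2,-1,8,9,14,13,0]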